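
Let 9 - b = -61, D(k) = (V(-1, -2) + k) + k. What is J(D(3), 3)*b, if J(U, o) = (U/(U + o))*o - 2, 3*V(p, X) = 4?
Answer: 280/31 ≈ 9.0323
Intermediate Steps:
V(p, X) = 4/3 (V(p, X) = (⅓)*4 = 4/3)
D(k) = 4/3 + 2*k (D(k) = (4/3 + k) + k = 4/3 + 2*k)
J(U, o) = -2 + U*o/(U + o) (J(U, o) = (U/(U + o))*o - 2 = U*o/(U + o) - 2 = -2 + U*o/(U + o))
b = 70 (b = 9 - 1*(-61) = 9 + 61 = 70)
J(D(3), 3)*b = ((-2*(4/3 + 2*3) - 2*3 + (4/3 + 2*3)*3)/((4/3 + 2*3) + 3))*70 = ((-2*(4/3 + 6) - 6 + (4/3 + 6)*3)/((4/3 + 6) + 3))*70 = ((-2*22/3 - 6 + (22/3)*3)/(22/3 + 3))*70 = ((-44/3 - 6 + 22)/(31/3))*70 = ((3/31)*(4/3))*70 = (4/31)*70 = 280/31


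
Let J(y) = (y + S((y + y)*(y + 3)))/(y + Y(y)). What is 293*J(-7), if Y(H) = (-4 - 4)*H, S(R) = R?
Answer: 293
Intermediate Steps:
Y(H) = -8*H
J(y) = -(y + 2*y*(3 + y))/(7*y) (J(y) = (y + (y + y)*(y + 3))/(y - 8*y) = (y + (2*y)*(3 + y))/((-7*y)) = (y + 2*y*(3 + y))*(-1/(7*y)) = -(y + 2*y*(3 + y))/(7*y))
293*J(-7) = 293*(-1 - 2/7*(-7)) = 293*(-1 + 2) = 293*1 = 293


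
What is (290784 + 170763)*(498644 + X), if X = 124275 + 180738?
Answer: 370925477379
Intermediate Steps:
X = 305013
(290784 + 170763)*(498644 + X) = (290784 + 170763)*(498644 + 305013) = 461547*803657 = 370925477379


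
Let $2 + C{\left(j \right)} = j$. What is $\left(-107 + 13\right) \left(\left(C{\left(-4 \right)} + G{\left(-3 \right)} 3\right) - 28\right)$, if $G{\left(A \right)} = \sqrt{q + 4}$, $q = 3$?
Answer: $3196 - 282 \sqrt{7} \approx 2449.9$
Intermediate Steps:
$C{\left(j \right)} = -2 + j$
$G{\left(A \right)} = \sqrt{7}$ ($G{\left(A \right)} = \sqrt{3 + 4} = \sqrt{7}$)
$\left(-107 + 13\right) \left(\left(C{\left(-4 \right)} + G{\left(-3 \right)} 3\right) - 28\right) = \left(-107 + 13\right) \left(\left(\left(-2 - 4\right) + \sqrt{7} \cdot 3\right) - 28\right) = - 94 \left(\left(-6 + 3 \sqrt{7}\right) - 28\right) = - 94 \left(-34 + 3 \sqrt{7}\right) = 3196 - 282 \sqrt{7}$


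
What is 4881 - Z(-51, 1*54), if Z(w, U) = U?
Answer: 4827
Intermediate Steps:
4881 - Z(-51, 1*54) = 4881 - 54 = 4827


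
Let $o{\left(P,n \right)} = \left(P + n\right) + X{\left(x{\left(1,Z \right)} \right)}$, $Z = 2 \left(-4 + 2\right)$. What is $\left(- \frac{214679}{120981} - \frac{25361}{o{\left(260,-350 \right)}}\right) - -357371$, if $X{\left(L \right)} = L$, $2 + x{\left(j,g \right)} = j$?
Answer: $\frac{562491835699}{1572753} \approx 3.5765 \cdot 10^{5}$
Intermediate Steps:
$Z = -4$ ($Z = 2 \left(-2\right) = -4$)
$x{\left(j,g \right)} = -2 + j$
$o{\left(P,n \right)} = -1 + P + n$ ($o{\left(P,n \right)} = \left(P + n\right) + \left(-2 + 1\right) = \left(P + n\right) - 1 = -1 + P + n$)
$\left(- \frac{214679}{120981} - \frac{25361}{o{\left(260,-350 \right)}}\right) - -357371 = \left(- \frac{214679}{120981} - \frac{25361}{-1 + 260 - 350}\right) - -357371 = \left(\left(-214679\right) \frac{1}{120981} - \frac{25361}{-91}\right) + 357371 = \left(- \frac{214679}{120981} - - \frac{3623}{13}\right) + 357371 = \left(- \frac{214679}{120981} + \frac{3623}{13}\right) + 357371 = \frac{435523336}{1572753} + 357371 = \frac{562491835699}{1572753}$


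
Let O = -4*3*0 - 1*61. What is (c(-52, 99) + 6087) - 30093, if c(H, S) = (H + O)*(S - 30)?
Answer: -31803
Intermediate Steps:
O = -61 (O = -12*0 - 61 = 0 - 61 = -61)
c(H, S) = (-61 + H)*(-30 + S) (c(H, S) = (H - 61)*(S - 30) = (-61 + H)*(-30 + S))
(c(-52, 99) + 6087) - 30093 = ((1830 - 61*99 - 30*(-52) - 52*99) + 6087) - 30093 = ((1830 - 6039 + 1560 - 5148) + 6087) - 30093 = (-7797 + 6087) - 30093 = -1710 - 30093 = -31803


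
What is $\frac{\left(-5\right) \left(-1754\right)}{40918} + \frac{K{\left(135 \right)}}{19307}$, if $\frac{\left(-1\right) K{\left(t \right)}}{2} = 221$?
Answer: $\frac{75618317}{395001913} \approx 0.19144$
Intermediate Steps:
$K{\left(t \right)} = -442$ ($K{\left(t \right)} = \left(-2\right) 221 = -442$)
$\frac{\left(-5\right) \left(-1754\right)}{40918} + \frac{K{\left(135 \right)}}{19307} = \frac{\left(-5\right) \left(-1754\right)}{40918} - \frac{442}{19307} = 8770 \cdot \frac{1}{40918} - \frac{442}{19307} = \frac{4385}{20459} - \frac{442}{19307} = \frac{75618317}{395001913}$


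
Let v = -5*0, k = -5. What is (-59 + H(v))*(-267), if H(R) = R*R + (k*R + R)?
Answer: 15753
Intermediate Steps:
v = 0
H(R) = R² - 4*R (H(R) = R*R + (-5*R + R) = R² - 4*R)
(-59 + H(v))*(-267) = (-59 + 0*(-4 + 0))*(-267) = (-59 + 0*(-4))*(-267) = (-59 + 0)*(-267) = -59*(-267) = 15753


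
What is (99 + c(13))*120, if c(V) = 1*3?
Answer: 12240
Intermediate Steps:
c(V) = 3
(99 + c(13))*120 = (99 + 3)*120 = 102*120 = 12240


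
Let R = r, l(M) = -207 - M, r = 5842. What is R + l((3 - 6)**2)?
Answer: 5626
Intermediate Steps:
R = 5842
R + l((3 - 6)**2) = 5842 + (-207 - (3 - 6)**2) = 5842 + (-207 - 1*(-3)**2) = 5842 + (-207 - 1*9) = 5842 + (-207 - 9) = 5842 - 216 = 5626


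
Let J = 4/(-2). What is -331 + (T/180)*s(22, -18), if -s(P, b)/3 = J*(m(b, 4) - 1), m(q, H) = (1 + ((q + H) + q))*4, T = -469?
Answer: 9739/6 ≈ 1623.2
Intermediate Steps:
J = -2 (J = 4*(-½) = -2)
m(q, H) = 4 + 4*H + 8*q (m(q, H) = (1 + ((H + q) + q))*4 = (1 + (H + 2*q))*4 = (1 + H + 2*q)*4 = 4 + 4*H + 8*q)
s(P, b) = 114 + 48*b (s(P, b) = -(-6)*((4 + 4*4 + 8*b) - 1) = -(-6)*((4 + 16 + 8*b) - 1) = -(-6)*((20 + 8*b) - 1) = -(-6)*(19 + 8*b) = -3*(-38 - 16*b) = 114 + 48*b)
-331 + (T/180)*s(22, -18) = -331 + (-469/180)*(114 + 48*(-18)) = -331 + (-469*1/180)*(114 - 864) = -331 - 469/180*(-750) = -331 + 11725/6 = 9739/6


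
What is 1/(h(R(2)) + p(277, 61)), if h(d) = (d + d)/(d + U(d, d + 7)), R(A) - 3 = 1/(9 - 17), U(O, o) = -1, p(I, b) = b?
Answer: 15/961 ≈ 0.015609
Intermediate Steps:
R(A) = 23/8 (R(A) = 3 + 1/(9 - 17) = 3 + 1/(-8) = 3 - 1/8 = 23/8)
h(d) = 2*d/(-1 + d) (h(d) = (d + d)/(d - 1) = (2*d)/(-1 + d) = 2*d/(-1 + d))
1/(h(R(2)) + p(277, 61)) = 1/(2*(23/8)/(-1 + 23/8) + 61) = 1/(2*(23/8)/(15/8) + 61) = 1/(2*(23/8)*(8/15) + 61) = 1/(46/15 + 61) = 1/(961/15) = 15/961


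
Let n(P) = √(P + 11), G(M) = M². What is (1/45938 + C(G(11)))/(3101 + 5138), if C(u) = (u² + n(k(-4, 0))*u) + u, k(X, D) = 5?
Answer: 700370749/378483182 ≈ 1.8505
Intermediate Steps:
n(P) = √(11 + P)
C(u) = u² + 5*u (C(u) = (u² + √(11 + 5)*u) + u = (u² + √16*u) + u = (u² + 4*u) + u = u² + 5*u)
(1/45938 + C(G(11)))/(3101 + 5138) = (1/45938 + 11²*(5 + 11²))/(3101 + 5138) = (1/45938 + 121*(5 + 121))/8239 = (1/45938 + 121*126)*(1/8239) = (1/45938 + 15246)*(1/8239) = (700370749/45938)*(1/8239) = 700370749/378483182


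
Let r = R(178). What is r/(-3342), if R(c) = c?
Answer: -89/1671 ≈ -0.053262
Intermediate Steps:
r = 178
r/(-3342) = 178/(-3342) = 178*(-1/3342) = -89/1671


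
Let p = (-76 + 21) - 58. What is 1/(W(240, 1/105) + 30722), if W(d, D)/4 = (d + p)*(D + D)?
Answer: 105/3226826 ≈ 3.2540e-5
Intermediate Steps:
p = -113 (p = -55 - 58 = -113)
W(d, D) = 8*D*(-113 + d) (W(d, D) = 4*((d - 113)*(D + D)) = 4*((-113 + d)*(2*D)) = 4*(2*D*(-113 + d)) = 8*D*(-113 + d))
1/(W(240, 1/105) + 30722) = 1/(8*(-113 + 240)/105 + 30722) = 1/(8*(1/105)*127 + 30722) = 1/(1016/105 + 30722) = 1/(3226826/105) = 105/3226826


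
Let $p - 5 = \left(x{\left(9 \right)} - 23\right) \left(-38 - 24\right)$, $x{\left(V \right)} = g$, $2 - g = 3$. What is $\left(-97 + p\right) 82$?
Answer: $114472$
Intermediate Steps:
$g = -1$ ($g = 2 - 3 = -1$)
$x{\left(V \right)} = -1$
$p = 1493$ ($p = 5 + \left(-1 - 23\right) \left(-38 - 24\right) = 5 - -1488 = 5 + 1488 = 1493$)
$\left(-97 + p\right) 82 = \left(-97 + 1493\right) 82 = 1396 \cdot 82 = 114472$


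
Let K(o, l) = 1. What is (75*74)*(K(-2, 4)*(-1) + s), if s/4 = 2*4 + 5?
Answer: 283050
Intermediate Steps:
s = 52 (s = 4*(2*4 + 5) = 4*(8 + 5) = 4*13 = 52)
(75*74)*(K(-2, 4)*(-1) + s) = (75*74)*(1*(-1) + 52) = 5550*(-1 + 52) = 5550*51 = 283050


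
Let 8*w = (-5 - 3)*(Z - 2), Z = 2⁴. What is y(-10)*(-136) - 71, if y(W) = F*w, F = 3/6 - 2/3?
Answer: -1165/3 ≈ -388.33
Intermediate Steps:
Z = 16
w = -14 (w = ((-5 - 3)*(16 - 2))/8 = (-8*14)/8 = (⅛)*(-112) = -14)
F = -⅙ (F = 3*(⅙) - 2*⅓ = ½ - ⅔ = -⅙ ≈ -0.16667)
y(W) = 7/3 (y(W) = -⅙*(-14) = 7/3)
y(-10)*(-136) - 71 = (7/3)*(-136) - 71 = -952/3 - 71 = -1165/3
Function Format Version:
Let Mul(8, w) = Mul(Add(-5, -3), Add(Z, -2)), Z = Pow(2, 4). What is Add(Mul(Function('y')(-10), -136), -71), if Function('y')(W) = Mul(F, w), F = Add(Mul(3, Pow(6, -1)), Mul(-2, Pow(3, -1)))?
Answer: Rational(-1165, 3) ≈ -388.33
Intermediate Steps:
Z = 16
w = -14 (w = Mul(Rational(1, 8), Mul(Add(-5, -3), Add(16, -2))) = Mul(Rational(1, 8), Mul(-8, 14)) = Mul(Rational(1, 8), -112) = -14)
F = Rational(-1, 6) (F = Add(Mul(3, Rational(1, 6)), Mul(-2, Rational(1, 3))) = Add(Rational(1, 2), Rational(-2, 3)) = Rational(-1, 6) ≈ -0.16667)
Function('y')(W) = Rational(7, 3) (Function('y')(W) = Mul(Rational(-1, 6), -14) = Rational(7, 3))
Add(Mul(Function('y')(-10), -136), -71) = Add(Mul(Rational(7, 3), -136), -71) = Add(Rational(-952, 3), -71) = Rational(-1165, 3)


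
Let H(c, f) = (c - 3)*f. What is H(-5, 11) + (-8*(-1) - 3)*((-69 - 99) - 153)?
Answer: -1693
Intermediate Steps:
H(c, f) = f*(-3 + c) (H(c, f) = (-3 + c)*f = f*(-3 + c))
H(-5, 11) + (-8*(-1) - 3)*((-69 - 99) - 153) = 11*(-3 - 5) + (-8*(-1) - 3)*((-69 - 99) - 153) = 11*(-8) + (8 - 3)*(-168 - 153) = -88 + 5*(-321) = -88 - 1605 = -1693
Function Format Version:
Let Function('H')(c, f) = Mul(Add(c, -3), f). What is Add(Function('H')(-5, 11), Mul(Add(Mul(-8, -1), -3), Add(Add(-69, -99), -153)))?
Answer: -1693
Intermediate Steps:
Function('H')(c, f) = Mul(f, Add(-3, c)) (Function('H')(c, f) = Mul(Add(-3, c), f) = Mul(f, Add(-3, c)))
Add(Function('H')(-5, 11), Mul(Add(Mul(-8, -1), -3), Add(Add(-69, -99), -153))) = Add(Mul(11, Add(-3, -5)), Mul(Add(Mul(-8, -1), -3), Add(Add(-69, -99), -153))) = Add(Mul(11, -8), Mul(Add(8, -3), Add(-168, -153))) = Add(-88, Mul(5, -321)) = Add(-88, -1605) = -1693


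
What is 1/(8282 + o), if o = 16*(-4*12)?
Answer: 1/7514 ≈ 0.00013308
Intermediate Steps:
o = -768 (o = 16*(-48) = -768)
1/(8282 + o) = 1/(8282 - 768) = 1/7514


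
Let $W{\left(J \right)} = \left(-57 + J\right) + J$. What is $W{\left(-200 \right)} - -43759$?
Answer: $43302$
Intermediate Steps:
$W{\left(J \right)} = -57 + 2 J$
$W{\left(-200 \right)} - -43759 = \left(-57 + 2 \left(-200\right)\right) - -43759 = \left(-57 - 400\right) + 43759 = -457 + 43759 = 43302$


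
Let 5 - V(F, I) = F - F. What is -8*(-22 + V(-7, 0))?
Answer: 136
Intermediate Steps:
V(F, I) = 5 (V(F, I) = 5 - (F - F) = 5 - 1*0 = 5 + 0 = 5)
-8*(-22 + V(-7, 0)) = -8*(-22 + 5) = -8*(-17) = 136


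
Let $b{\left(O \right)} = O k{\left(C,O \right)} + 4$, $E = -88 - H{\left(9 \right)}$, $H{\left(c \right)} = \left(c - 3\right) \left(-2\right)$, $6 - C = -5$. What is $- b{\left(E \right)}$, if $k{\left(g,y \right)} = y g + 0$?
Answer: $-63540$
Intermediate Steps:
$C = 11$ ($C = 6 - -5 = 6 + 5 = 11$)
$k{\left(g,y \right)} = g y$ ($k{\left(g,y \right)} = g y + 0 = g y$)
$H{\left(c \right)} = 6 - 2 c$ ($H{\left(c \right)} = \left(-3 + c\right) \left(-2\right) = 6 - 2 c$)
$E = -76$ ($E = -88 - \left(6 - 18\right) = -88 - -12 = -88 + 12 = -76$)
$b{\left(O \right)} = 4 + 11 O^{2}$ ($b{\left(O \right)} = O 11 O + 4 = 11 O^{2} + 4 = 4 + 11 O^{2}$)
$- b{\left(E \right)} = - (4 + 11 \left(-76\right)^{2}) = - (4 + 11 \cdot 5776) = - (4 + 63536) = \left(-1\right) 63540 = -63540$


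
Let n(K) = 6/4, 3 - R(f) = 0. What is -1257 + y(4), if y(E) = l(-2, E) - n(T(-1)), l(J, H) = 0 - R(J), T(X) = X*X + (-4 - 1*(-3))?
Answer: -2523/2 ≈ -1261.5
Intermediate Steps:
T(X) = -1 + X² (T(X) = X² + (-4 + 3) = X² - 1 = -1 + X²)
R(f) = 3 (R(f) = 3 - 1*0 = 3 + 0 = 3)
l(J, H) = -3 (l(J, H) = 0 - 1*3 = 0 - 3 = -3)
n(K) = 3/2 (n(K) = 6*(¼) = 3/2)
y(E) = -9/2 (y(E) = -3 - 1*3/2 = -3 - 3/2 = -9/2)
-1257 + y(4) = -1257 - 9/2 = -2523/2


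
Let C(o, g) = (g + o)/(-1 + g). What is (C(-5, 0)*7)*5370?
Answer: 187950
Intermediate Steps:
C(o, g) = (g + o)/(-1 + g)
(C(-5, 0)*7)*5370 = (((0 - 5)/(-1 + 0))*7)*5370 = ((-5/(-1))*7)*5370 = (-1*(-5)*7)*5370 = (5*7)*5370 = 35*5370 = 187950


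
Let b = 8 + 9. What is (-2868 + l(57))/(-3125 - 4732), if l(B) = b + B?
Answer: 2794/7857 ≈ 0.35561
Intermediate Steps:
b = 17
l(B) = 17 + B
(-2868 + l(57))/(-3125 - 4732) = (-2868 + (17 + 57))/(-3125 - 4732) = (-2868 + 74)/(-7857) = -2794*(-1/7857) = 2794/7857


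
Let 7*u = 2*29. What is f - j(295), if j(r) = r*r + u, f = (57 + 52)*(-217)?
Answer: -774804/7 ≈ -1.1069e+5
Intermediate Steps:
u = 58/7 (u = (2*29)/7 = (⅐)*58 = 58/7 ≈ 8.2857)
f = -23653 (f = 109*(-217) = -23653)
j(r) = 58/7 + r² (j(r) = r*r + 58/7 = r² + 58/7 = 58/7 + r²)
f - j(295) = -23653 - (58/7 + 295²) = -23653 - (58/7 + 87025) = -23653 - 1*609233/7 = -23653 - 609233/7 = -774804/7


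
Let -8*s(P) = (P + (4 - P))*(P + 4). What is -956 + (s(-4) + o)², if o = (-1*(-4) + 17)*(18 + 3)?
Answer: 193525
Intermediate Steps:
o = 441 (o = (4 + 17)*21 = 21*21 = 441)
s(P) = -2 - P/2 (s(P) = -(P + (4 - P))*(P + 4)/8 = -(4 + P)/2 = -(16 + 4*P)/8 = -2 - P/2)
-956 + (s(-4) + o)² = -956 + ((-2 - ½*(-4)) + 441)² = -956 + ((-2 + 2) + 441)² = -956 + (0 + 441)² = -956 + 441² = -956 + 194481 = 193525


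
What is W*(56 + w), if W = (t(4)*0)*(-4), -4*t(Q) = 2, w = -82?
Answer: 0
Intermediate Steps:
t(Q) = -½ (t(Q) = -¼*2 = -½)
W = 0 (W = -½*0*(-4) = 0*(-4) = 0)
W*(56 + w) = 0*(56 - 82) = 0*(-26) = 0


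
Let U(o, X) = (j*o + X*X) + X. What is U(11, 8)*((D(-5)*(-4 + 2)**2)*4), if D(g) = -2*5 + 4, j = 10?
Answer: -17472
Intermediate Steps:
U(o, X) = X + X**2 + 10*o (U(o, X) = (10*o + X*X) + X = (10*o + X**2) + X = (X**2 + 10*o) + X = X + X**2 + 10*o)
D(g) = -6 (D(g) = -10 + 4 = -6)
U(11, 8)*((D(-5)*(-4 + 2)**2)*4) = (8 + 8**2 + 10*11)*(-6*(-4 + 2)**2*4) = (8 + 64 + 110)*(-6*(-2)**2*4) = 182*(-6*4*4) = 182*(-24*4) = 182*(-96) = -17472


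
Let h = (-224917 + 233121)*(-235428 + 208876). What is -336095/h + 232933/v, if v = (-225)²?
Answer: 50757417688639/11027775780000 ≈ 4.6027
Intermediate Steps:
v = 50625
h = -217832608 (h = 8204*(-26552) = -217832608)
-336095/h + 232933/v = -336095/(-217832608) + 232933/50625 = -336095*(-1/217832608) + 232933*(1/50625) = 336095/217832608 + 232933/50625 = 50757417688639/11027775780000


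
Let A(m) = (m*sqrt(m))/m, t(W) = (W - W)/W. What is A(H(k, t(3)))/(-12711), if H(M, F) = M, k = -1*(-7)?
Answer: -sqrt(7)/12711 ≈ -0.00020815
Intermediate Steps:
t(W) = 0 (t(W) = 0/W = 0)
k = 7
A(m) = sqrt(m) (A(m) = m**(3/2)/m = sqrt(m))
A(H(k, t(3)))/(-12711) = sqrt(7)/(-12711) = sqrt(7)*(-1/12711) = -sqrt(7)/12711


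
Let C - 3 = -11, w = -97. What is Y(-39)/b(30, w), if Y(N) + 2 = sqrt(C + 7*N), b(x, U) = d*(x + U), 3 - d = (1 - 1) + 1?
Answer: 1/67 - I*sqrt(281)/134 ≈ 0.014925 - 0.1251*I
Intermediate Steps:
C = -8 (C = 3 - 11 = -8)
d = 2 (d = 3 - ((1 - 1) + 1) = 3 - (0 + 1) = 3 - 1*1 = 3 - 1 = 2)
b(x, U) = 2*U + 2*x (b(x, U) = 2*(x + U) = 2*(U + x) = 2*U + 2*x)
Y(N) = -2 + sqrt(-8 + 7*N)
Y(-39)/b(30, w) = (-2 + sqrt(-8 + 7*(-39)))/(2*(-97) + 2*30) = (-2 + sqrt(-8 - 273))/(-194 + 60) = (-2 + sqrt(-281))/(-134) = (-2 + I*sqrt(281))*(-1/134) = 1/67 - I*sqrt(281)/134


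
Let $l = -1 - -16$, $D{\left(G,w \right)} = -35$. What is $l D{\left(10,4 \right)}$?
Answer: $-525$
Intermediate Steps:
$l = 15$ ($l = -1 + 16 = 15$)
$l D{\left(10,4 \right)} = 15 \left(-35\right) = -525$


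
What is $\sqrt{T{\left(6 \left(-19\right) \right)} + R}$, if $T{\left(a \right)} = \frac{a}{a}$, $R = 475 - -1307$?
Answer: $\sqrt{1783} \approx 42.226$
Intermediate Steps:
$R = 1782$ ($R = 475 + 1307 = 1782$)
$T{\left(a \right)} = 1$
$\sqrt{T{\left(6 \left(-19\right) \right)} + R} = \sqrt{1 + 1782} = \sqrt{1783}$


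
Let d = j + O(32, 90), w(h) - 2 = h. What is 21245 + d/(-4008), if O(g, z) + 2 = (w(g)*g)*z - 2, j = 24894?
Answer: 42513575/2004 ≈ 21214.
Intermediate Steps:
w(h) = 2 + h
O(g, z) = -4 + g*z*(2 + g) (O(g, z) = -2 + (((2 + g)*g)*z - 2) = -2 + ((g*(2 + g))*z - 2) = -2 + (g*z*(2 + g) - 2) = -2 + (-2 + g*z*(2 + g)) = -4 + g*z*(2 + g))
d = 122810 (d = 24894 + (-4 + 32*90*(2 + 32)) = 24894 + (-4 + 32*90*34) = 24894 + (-4 + 97920) = 24894 + 97916 = 122810)
21245 + d/(-4008) = 21245 + 122810/(-4008) = 21245 + 122810*(-1/4008) = 21245 - 61405/2004 = 42513575/2004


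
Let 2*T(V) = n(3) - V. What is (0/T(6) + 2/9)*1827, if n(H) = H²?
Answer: 406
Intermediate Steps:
T(V) = 9/2 - V/2 (T(V) = (3² - V)/2 = (9 - V)/2 = 9/2 - V/2)
(0/T(6) + 2/9)*1827 = (0/(9/2 - ½*6) + 2/9)*1827 = (0/(9/2 - 3) + 2*(⅑))*1827 = (0/(3/2) + 2/9)*1827 = (0*(⅔) + 2/9)*1827 = (0 + 2/9)*1827 = (2/9)*1827 = 406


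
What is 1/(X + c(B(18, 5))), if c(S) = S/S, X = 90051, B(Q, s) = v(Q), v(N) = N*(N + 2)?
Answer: 1/90052 ≈ 1.1105e-5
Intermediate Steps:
v(N) = N*(2 + N)
B(Q, s) = Q*(2 + Q)
c(S) = 1
1/(X + c(B(18, 5))) = 1/(90051 + 1) = 1/90052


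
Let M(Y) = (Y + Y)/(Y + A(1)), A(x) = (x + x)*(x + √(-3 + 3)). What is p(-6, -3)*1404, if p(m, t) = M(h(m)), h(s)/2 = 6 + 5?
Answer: 2574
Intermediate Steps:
h(s) = 22 (h(s) = 2*(6 + 5) = 2*11 = 22)
A(x) = 2*x² (A(x) = (2*x)*(x + √0) = (2*x)*(x + 0) = (2*x)*x = 2*x²)
M(Y) = 2*Y/(2 + Y) (M(Y) = (Y + Y)/(Y + 2*1²) = (2*Y)/(Y + 2*1) = (2*Y)/(Y + 2) = (2*Y)/(2 + Y) = 2*Y/(2 + Y))
p(m, t) = 11/6 (p(m, t) = 2*22/(2 + 22) = 2*22/24 = 2*22*(1/24) = 11/6)
p(-6, -3)*1404 = (11/6)*1404 = 2574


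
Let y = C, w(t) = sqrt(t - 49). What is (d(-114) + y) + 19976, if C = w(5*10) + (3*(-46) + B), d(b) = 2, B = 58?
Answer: 19899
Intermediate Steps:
w(t) = sqrt(-49 + t)
C = -79 (C = sqrt(-49 + 5*10) + (3*(-46) + 58) = sqrt(-49 + 50) + (-138 + 58) = sqrt(1) - 80 = 1 - 80 = -79)
y = -79
(d(-114) + y) + 19976 = (2 - 79) + 19976 = -77 + 19976 = 19899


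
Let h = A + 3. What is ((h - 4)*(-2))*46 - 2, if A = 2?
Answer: -94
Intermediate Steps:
h = 5 (h = 2 + 3 = 5)
((h - 4)*(-2))*46 - 2 = ((5 - 4)*(-2))*46 - 2 = (1*(-2))*46 - 2 = -2*46 - 2 = -92 - 2 = -94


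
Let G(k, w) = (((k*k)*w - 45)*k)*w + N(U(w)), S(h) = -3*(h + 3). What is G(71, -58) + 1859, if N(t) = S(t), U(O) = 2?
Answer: 1204199758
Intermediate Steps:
S(h) = -9 - 3*h (S(h) = -3*(3 + h) = -9 - 3*h)
N(t) = -9 - 3*t
G(k, w) = -15 + k*w*(-45 + w*k²) (G(k, w) = (((k*k)*w - 45)*k)*w + (-9 - 3*2) = ((k²*w - 45)*k)*w + (-9 - 6) = ((w*k² - 45)*k)*w - 15 = ((-45 + w*k²)*k)*w - 15 = (k*(-45 + w*k²))*w - 15 = k*w*(-45 + w*k²) - 15 = -15 + k*w*(-45 + w*k²))
G(71, -58) + 1859 = (-15 + 71³*(-58)² - 45*71*(-58)) + 1859 = (-15 + 357911*3364 + 185310) + 1859 = (-15 + 1204012604 + 185310) + 1859 = 1204197899 + 1859 = 1204199758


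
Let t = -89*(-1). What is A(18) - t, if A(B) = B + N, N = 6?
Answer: -65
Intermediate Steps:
A(B) = 6 + B (A(B) = B + 6 = 6 + B)
t = 89
A(18) - t = (6 + 18) - 1*89 = 24 - 89 = -65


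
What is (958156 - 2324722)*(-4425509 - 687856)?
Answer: 6987750754590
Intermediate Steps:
(958156 - 2324722)*(-4425509 - 687856) = -1366566*(-5113365) = 6987750754590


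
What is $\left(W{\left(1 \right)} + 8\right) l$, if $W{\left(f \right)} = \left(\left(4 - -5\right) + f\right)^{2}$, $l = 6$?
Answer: $648$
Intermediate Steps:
$W{\left(f \right)} = \left(9 + f\right)^{2}$ ($W{\left(f \right)} = \left(\left(4 + 5\right) + f\right)^{2} = \left(9 + f\right)^{2}$)
$\left(W{\left(1 \right)} + 8\right) l = \left(\left(9 + 1\right)^{2} + 8\right) 6 = \left(10^{2} + 8\right) 6 = \left(100 + 8\right) 6 = 108 \cdot 6 = 648$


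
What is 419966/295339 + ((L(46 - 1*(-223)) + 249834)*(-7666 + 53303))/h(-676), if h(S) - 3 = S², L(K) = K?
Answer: 3371176675144843/134963720881 ≈ 24978.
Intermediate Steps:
h(S) = 3 + S²
419966/295339 + ((L(46 - 1*(-223)) + 249834)*(-7666 + 53303))/h(-676) = 419966/295339 + (((46 - 1*(-223)) + 249834)*(-7666 + 53303))/(3 + (-676)²) = 419966*(1/295339) + (((46 + 223) + 249834)*45637)/(3 + 456976) = 419966/295339 + ((269 + 249834)*45637)/456979 = 419966/295339 + (250103*45637)*(1/456979) = 419966/295339 + 11413950611*(1/456979) = 419966/295339 + 11413950611/456979 = 3371176675144843/134963720881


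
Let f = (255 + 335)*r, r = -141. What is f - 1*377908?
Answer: -461098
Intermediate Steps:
f = -83190 (f = (255 + 335)*(-141) = 590*(-141) = -83190)
f - 1*377908 = -83190 - 1*377908 = -83190 - 377908 = -461098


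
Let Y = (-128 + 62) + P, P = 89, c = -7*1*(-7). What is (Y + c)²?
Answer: 5184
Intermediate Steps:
c = 49 (c = -7*(-7) = 49)
Y = 23 (Y = (-128 + 62) + 89 = -66 + 89 = 23)
(Y + c)² = (23 + 49)² = 72² = 5184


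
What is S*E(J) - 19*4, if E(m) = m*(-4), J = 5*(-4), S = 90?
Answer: 7124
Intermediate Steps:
J = -20
E(m) = -4*m
S*E(J) - 19*4 = 90*(-4*(-20)) - 19*4 = 90*80 - 76 = 7200 - 76 = 7124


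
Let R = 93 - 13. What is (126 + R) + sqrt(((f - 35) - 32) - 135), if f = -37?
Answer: 206 + I*sqrt(239) ≈ 206.0 + 15.46*I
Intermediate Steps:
R = 80
(126 + R) + sqrt(((f - 35) - 32) - 135) = (126 + 80) + sqrt(((-37 - 35) - 32) - 135) = 206 + sqrt((-72 - 32) - 135) = 206 + sqrt(-104 - 135) = 206 + sqrt(-239) = 206 + I*sqrt(239)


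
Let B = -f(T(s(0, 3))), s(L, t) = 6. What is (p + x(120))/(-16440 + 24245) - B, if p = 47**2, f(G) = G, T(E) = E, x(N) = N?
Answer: 49159/7805 ≈ 6.2984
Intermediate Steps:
p = 2209
B = -6 (B = -1*6 = -6)
(p + x(120))/(-16440 + 24245) - B = (2209 + 120)/(-16440 + 24245) - 1*(-6) = 2329/7805 + 6 = 49159/7805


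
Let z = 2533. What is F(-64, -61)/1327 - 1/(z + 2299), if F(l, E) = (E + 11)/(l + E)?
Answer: 3029/32060320 ≈ 9.4478e-5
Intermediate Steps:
F(l, E) = (11 + E)/(E + l)
F(-64, -61)/1327 - 1/(z + 2299) = ((11 - 61)/(-61 - 64))/1327 - 1/(2533 + 2299) = (-50/(-125))*(1/1327) - 1/4832 = -1/125*(-50)*(1/1327) - 1*1/4832 = (⅖)*(1/1327) - 1/4832 = 2/6635 - 1/4832 = 3029/32060320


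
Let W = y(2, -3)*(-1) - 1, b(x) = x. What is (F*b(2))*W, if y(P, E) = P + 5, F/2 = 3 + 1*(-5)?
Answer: 64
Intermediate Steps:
F = -4 (F = 2*(3 + 1*(-5)) = 2*(3 - 5) = 2*(-2) = -4)
y(P, E) = 5 + P
W = -8 (W = (5 + 2)*(-1) - 1 = 7*(-1) - 1 = -7 - 1 = -8)
(F*b(2))*W = -4*2*(-8) = -8*(-8) = 64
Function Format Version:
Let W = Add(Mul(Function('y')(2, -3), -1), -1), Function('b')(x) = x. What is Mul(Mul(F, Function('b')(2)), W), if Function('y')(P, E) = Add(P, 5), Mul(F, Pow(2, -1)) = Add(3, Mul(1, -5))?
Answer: 64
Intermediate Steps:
F = -4 (F = Mul(2, Add(3, Mul(1, -5))) = Mul(2, Add(3, -5)) = Mul(2, -2) = -4)
Function('y')(P, E) = Add(5, P)
W = -8 (W = Add(Mul(Add(5, 2), -1), -1) = Add(Mul(7, -1), -1) = Add(-7, -1) = -8)
Mul(Mul(F, Function('b')(2)), W) = Mul(Mul(-4, 2), -8) = Mul(-8, -8) = 64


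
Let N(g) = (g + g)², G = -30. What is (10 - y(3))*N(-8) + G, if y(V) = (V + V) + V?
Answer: 226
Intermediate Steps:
y(V) = 3*V (y(V) = 2*V + V = 3*V)
N(g) = 4*g² (N(g) = (2*g)² = 4*g²)
(10 - y(3))*N(-8) + G = (10 - 3*3)*(4*(-8)²) - 30 = (10 - 1*9)*(4*64) - 30 = (10 - 9)*256 - 30 = 1*256 - 30 = 256 - 30 = 226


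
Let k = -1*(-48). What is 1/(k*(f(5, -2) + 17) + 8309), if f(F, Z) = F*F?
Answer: 1/10325 ≈ 9.6852e-5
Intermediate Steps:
f(F, Z) = F²
k = 48
1/(k*(f(5, -2) + 17) + 8309) = 1/(48*(5² + 17) + 8309) = 1/(48*(25 + 17) + 8309) = 1/(48*42 + 8309) = 1/(2016 + 8309) = 1/10325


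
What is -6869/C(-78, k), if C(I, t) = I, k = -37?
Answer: 6869/78 ≈ 88.064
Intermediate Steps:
-6869/C(-78, k) = -6869/(-78) = -6869*(-1/78) = 6869/78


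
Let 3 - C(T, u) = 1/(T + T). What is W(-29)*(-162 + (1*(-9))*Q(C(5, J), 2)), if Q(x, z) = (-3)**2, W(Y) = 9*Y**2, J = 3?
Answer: -1839267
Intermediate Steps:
C(T, u) = 3 - 1/(2*T) (C(T, u) = 3 - 1/(T + T) = 3 - 1/(2*T))
Q(x, z) = 9
W(-29)*(-162 + (1*(-9))*Q(C(5, J), 2)) = (9*(-29)**2)*(-162 + (1*(-9))*9) = (9*841)*(-162 - 9*9) = 7569*(-162 - 81) = 7569*(-243) = -1839267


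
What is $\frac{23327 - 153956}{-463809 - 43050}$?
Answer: $\frac{43543}{168953} \approx 0.25772$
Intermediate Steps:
$\frac{23327 - 153956}{-463809 - 43050} = - \frac{130629}{-506859} = \left(-130629\right) \left(- \frac{1}{506859}\right) = \frac{43543}{168953}$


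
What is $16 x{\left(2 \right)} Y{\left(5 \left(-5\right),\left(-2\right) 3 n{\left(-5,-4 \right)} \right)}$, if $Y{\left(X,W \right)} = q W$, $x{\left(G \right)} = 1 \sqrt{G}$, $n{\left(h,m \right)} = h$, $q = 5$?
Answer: $2400 \sqrt{2} \approx 3394.1$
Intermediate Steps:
$x{\left(G \right)} = \sqrt{G}$
$Y{\left(X,W \right)} = 5 W$
$16 x{\left(2 \right)} Y{\left(5 \left(-5\right),\left(-2\right) 3 n{\left(-5,-4 \right)} \right)} = 16 \sqrt{2} \cdot 5 \left(-2\right) 3 \left(-5\right) = 16 \sqrt{2} \cdot 5 \left(\left(-6\right) \left(-5\right)\right) = 16 \sqrt{2} \cdot 5 \cdot 30 = 16 \sqrt{2} \cdot 150 = 2400 \sqrt{2}$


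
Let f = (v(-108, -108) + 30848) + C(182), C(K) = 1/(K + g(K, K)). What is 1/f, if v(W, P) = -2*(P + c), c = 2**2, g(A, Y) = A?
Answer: 364/11304385 ≈ 3.2200e-5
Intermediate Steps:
c = 4
v(W, P) = -8 - 2*P (v(W, P) = -2*(P + 4) = -2*(4 + P) = -8 - 2*P)
C(K) = 1/(2*K) (C(K) = 1/(K + K) = 1/(2*K))
f = 11304385/364 (f = ((-8 - 2*(-108)) + 30848) + (1/2)/182 = ((-8 + 216) + 30848) + (1/2)*(1/182) = (208 + 30848) + 1/364 = 31056 + 1/364 = 11304385/364 ≈ 31056.)
1/f = 1/(11304385/364) = 364/11304385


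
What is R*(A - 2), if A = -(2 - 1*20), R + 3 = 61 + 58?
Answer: 1856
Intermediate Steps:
R = 116 (R = -3 + (61 + 58) = -3 + 119 = 116)
A = 18 (A = -(2 - 20) = -1*(-18) = 18)
R*(A - 2) = 116*(18 - 2) = 116*16 = 1856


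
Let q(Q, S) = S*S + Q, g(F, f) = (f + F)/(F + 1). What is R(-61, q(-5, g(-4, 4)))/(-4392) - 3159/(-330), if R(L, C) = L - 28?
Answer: 2317283/241560 ≈ 9.5930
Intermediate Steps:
g(F, f) = (F + f)/(1 + F)
q(Q, S) = Q + S**2 (q(Q, S) = S**2 + Q = Q + S**2)
R(L, C) = -28 + L
R(-61, q(-5, g(-4, 4)))/(-4392) - 3159/(-330) = (-28 - 61)/(-4392) - 3159/(-330) = -89*(-1/4392) - 3159*(-1/330) = 89/4392 + 1053/110 = 2317283/241560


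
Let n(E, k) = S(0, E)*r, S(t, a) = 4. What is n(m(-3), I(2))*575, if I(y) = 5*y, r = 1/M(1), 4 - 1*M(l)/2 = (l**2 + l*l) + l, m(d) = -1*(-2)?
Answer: 1150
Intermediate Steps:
m(d) = 2
M(l) = 8 - 4*l**2 - 2*l (M(l) = 8 - 2*((l**2 + l*l) + l) = 8 - 2*((l**2 + l**2) + l) = 8 - 2*(2*l**2 + l) = 8 - 2*(l + 2*l**2) = 8 + (-4*l**2 - 2*l) = 8 - 4*l**2 - 2*l)
r = 1/2 (r = 1/(8 - 4*1**2 - 2*1) = 1/(8 - 4*1 - 2) = 1/(8 - 4 - 2) = 1/2 ≈ 0.50000)
n(E, k) = 2 (n(E, k) = 4*(1/2) = 2)
n(m(-3), I(2))*575 = 2*575 = 1150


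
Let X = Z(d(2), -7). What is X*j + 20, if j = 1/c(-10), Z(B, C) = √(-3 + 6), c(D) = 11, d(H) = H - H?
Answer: 20 + √3/11 ≈ 20.157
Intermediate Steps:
d(H) = 0
Z(B, C) = √3
X = √3 ≈ 1.7320
j = 1/11 ≈ 0.090909
X*j + 20 = √3*(1/11) + 20 = √3/11 + 20 = 20 + √3/11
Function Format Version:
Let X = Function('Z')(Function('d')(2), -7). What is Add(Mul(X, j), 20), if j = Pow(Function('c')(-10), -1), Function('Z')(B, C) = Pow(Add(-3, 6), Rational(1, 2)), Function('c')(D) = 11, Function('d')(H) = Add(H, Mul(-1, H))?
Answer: Add(20, Mul(Rational(1, 11), Pow(3, Rational(1, 2)))) ≈ 20.157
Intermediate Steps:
Function('d')(H) = 0
Function('Z')(B, C) = Pow(3, Rational(1, 2))
X = Pow(3, Rational(1, 2)) ≈ 1.7320
j = Rational(1, 11) (j = Pow(11, -1) = Rational(1, 11) ≈ 0.090909)
Add(Mul(X, j), 20) = Add(Mul(Pow(3, Rational(1, 2)), Rational(1, 11)), 20) = Add(Mul(Rational(1, 11), Pow(3, Rational(1, 2))), 20) = Add(20, Mul(Rational(1, 11), Pow(3, Rational(1, 2))))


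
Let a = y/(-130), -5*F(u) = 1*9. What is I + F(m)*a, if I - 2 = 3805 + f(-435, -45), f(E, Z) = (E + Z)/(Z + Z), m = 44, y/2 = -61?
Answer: 3715378/975 ≈ 3810.6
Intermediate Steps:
y = -122 (y = 2*(-61) = -122)
f(E, Z) = (E + Z)/(2*Z) (f(E, Z) = (E + Z)/((2*Z)) = (E + Z)*(1/(2*Z)) = (E + Z)/(2*Z))
F(u) = -9/5
a = 61/65 (a = -122/(-130) = -122*(-1/130) = 61/65 ≈ 0.93846)
I = 11437/3 (I = 2 + (3805 + (1/2)*(-435 - 45)/(-45)) = 2 + (3805 + (1/2)*(-1/45)*(-480)) = 2 + (3805 + 16/3) = 2 + 11431/3 = 11437/3 ≈ 3812.3)
I + F(m)*a = 11437/3 - 9/5*61/65 = 11437/3 - 549/325 = 3715378/975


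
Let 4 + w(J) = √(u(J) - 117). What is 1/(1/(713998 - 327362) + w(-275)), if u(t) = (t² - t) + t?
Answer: 597949199348/11285102539369119 + 298974792992*√18877/11285102539369119 ≈ 0.0036929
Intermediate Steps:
u(t) = t²
w(J) = -4 + √(-117 + J²) (w(J) = -4 + √(J² - 117) = -4 + √(-117 + J²))
1/(1/(713998 - 327362) + w(-275)) = 1/(1/(713998 - 327362) + (-4 + √(-117 + (-275)²))) = 1/(1/386636 + (-4 + √(-117 + 75625))) = 1/(1/386636 + (-4 + √75508)) = 1/(1/386636 + (-4 + 2*√18877)) = 1/(-1546543/386636 + 2*√18877)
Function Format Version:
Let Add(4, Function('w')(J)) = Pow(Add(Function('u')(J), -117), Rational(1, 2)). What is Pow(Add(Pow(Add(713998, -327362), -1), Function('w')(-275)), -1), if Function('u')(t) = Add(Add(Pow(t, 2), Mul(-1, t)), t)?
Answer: Add(Rational(597949199348, 11285102539369119), Mul(Rational(298974792992, 11285102539369119), Pow(18877, Rational(1, 2)))) ≈ 0.0036929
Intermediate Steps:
Function('u')(t) = Pow(t, 2)
Function('w')(J) = Add(-4, Pow(Add(-117, Pow(J, 2)), Rational(1, 2))) (Function('w')(J) = Add(-4, Pow(Add(Pow(J, 2), -117), Rational(1, 2))) = Add(-4, Pow(Add(-117, Pow(J, 2)), Rational(1, 2))))
Pow(Add(Pow(Add(713998, -327362), -1), Function('w')(-275)), -1) = Pow(Add(Pow(Add(713998, -327362), -1), Add(-4, Pow(Add(-117, Pow(-275, 2)), Rational(1, 2)))), -1) = Pow(Add(Pow(386636, -1), Add(-4, Pow(Add(-117, 75625), Rational(1, 2)))), -1) = Pow(Add(Rational(1, 386636), Add(-4, Pow(75508, Rational(1, 2)))), -1) = Pow(Add(Rational(1, 386636), Add(-4, Mul(2, Pow(18877, Rational(1, 2))))), -1) = Pow(Add(Rational(-1546543, 386636), Mul(2, Pow(18877, Rational(1, 2)))), -1)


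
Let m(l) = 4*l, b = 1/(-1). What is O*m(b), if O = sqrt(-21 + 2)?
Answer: -4*I*sqrt(19) ≈ -17.436*I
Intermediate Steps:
O = I*sqrt(19) (O = sqrt(-19) = I*sqrt(19) ≈ 4.3589*I)
b = -1
O*m(b) = (I*sqrt(19))*(4*(-1)) = (I*sqrt(19))*(-4) = -4*I*sqrt(19)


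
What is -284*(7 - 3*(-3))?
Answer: -4544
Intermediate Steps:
-284*(7 - 3*(-3)) = -284*(7 + 9) = -284*16 = -4544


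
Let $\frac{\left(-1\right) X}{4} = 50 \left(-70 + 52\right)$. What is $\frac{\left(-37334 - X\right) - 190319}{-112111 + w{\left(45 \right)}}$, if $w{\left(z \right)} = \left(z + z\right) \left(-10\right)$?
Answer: $\frac{231253}{113011} \approx 2.0463$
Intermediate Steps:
$X = 3600$ ($X = - 4 \cdot 50 \left(-70 + 52\right) = - 4 \cdot 50 \left(-18\right) = \left(-4\right) \left(-900\right) = 3600$)
$w{\left(z \right)} = - 20 z$ ($w{\left(z \right)} = 2 z \left(-10\right) = - 20 z$)
$\frac{\left(-37334 - X\right) - 190319}{-112111 + w{\left(45 \right)}} = \frac{\left(-37334 - 3600\right) - 190319}{-112111 - 900} = \frac{-40934 - 190319}{-113011} = \left(-231253\right) \left(- \frac{1}{113011}\right) = \frac{231253}{113011}$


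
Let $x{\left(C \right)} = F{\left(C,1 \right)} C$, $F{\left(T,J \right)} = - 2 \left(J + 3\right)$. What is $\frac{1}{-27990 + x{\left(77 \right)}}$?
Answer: $- \frac{1}{28606} \approx -3.4958 \cdot 10^{-5}$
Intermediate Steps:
$F{\left(T,J \right)} = -6 - 2 J$ ($F{\left(T,J \right)} = - 2 \left(3 + J\right) = -6 - 2 J$)
$x{\left(C \right)} = - 8 C$ ($x{\left(C \right)} = \left(-6 - 2\right) C = - 8 C$)
$\frac{1}{-27990 + x{\left(77 \right)}} = \frac{1}{-27990 - 616} = \frac{1}{-28606} = - \frac{1}{28606}$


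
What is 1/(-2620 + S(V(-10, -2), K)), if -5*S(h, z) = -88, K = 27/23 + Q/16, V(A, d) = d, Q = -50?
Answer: -5/13012 ≈ -0.00038426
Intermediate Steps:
K = -359/184 (K = 27/23 - 50/16 = 27*(1/23) - 50*1/16 = 27/23 - 25/8 = -359/184 ≈ -1.9511)
S(h, z) = 88/5 (S(h, z) = -1/5*(-88) = 88/5)
1/(-2620 + S(V(-10, -2), K)) = 1/(-2620 + 88/5) = 1/(-13012/5) = -5/13012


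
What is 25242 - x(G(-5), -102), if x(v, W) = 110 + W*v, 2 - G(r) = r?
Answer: 25846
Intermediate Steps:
G(r) = 2 - r
25242 - x(G(-5), -102) = 25242 - (110 - 102*(2 - 1*(-5))) = 25242 - (110 - 102*(2 + 5)) = 25242 - (110 - 102*7) = 25242 - (110 - 714) = 25242 - 1*(-604) = 25242 + 604 = 25846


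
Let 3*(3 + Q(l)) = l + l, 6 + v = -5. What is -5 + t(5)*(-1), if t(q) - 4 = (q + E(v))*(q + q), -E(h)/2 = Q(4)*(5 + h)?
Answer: -19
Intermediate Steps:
v = -11 (v = -6 - 5 = -11)
Q(l) = -3 + 2*l/3 (Q(l) = -3 + (l + l)/3 = -3 + (2*l)/3 = -3 + 2*l/3)
E(h) = 10/3 + 2*h/3 (E(h) = -2*(-3 + (2/3)*4)*(5 + h) = -2*(-3 + 8/3)*(5 + h) = -(-2)*(5 + h)/3 = -2*(-5/3 - h/3) = 10/3 + 2*h/3)
t(q) = 4 + 2*q*(-4 + q) (t(q) = 4 + (q + (10/3 + (2/3)*(-11)))*(q + q) = 4 + (q + (10/3 - 22/3))*(2*q) = 4 + (q - 4)*(2*q) = 4 + (-4 + q)*(2*q) = 4 + 2*q*(-4 + q))
-5 + t(5)*(-1) = -5 + (4 - 8*5 + 2*5**2)*(-1) = -5 + (4 - 40 + 2*25)*(-1) = -5 + (4 - 40 + 50)*(-1) = -5 + 14*(-1) = -5 - 14 = -19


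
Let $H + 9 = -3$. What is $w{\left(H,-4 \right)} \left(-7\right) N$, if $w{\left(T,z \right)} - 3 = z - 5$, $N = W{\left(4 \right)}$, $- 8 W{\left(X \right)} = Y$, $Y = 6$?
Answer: $- \frac{63}{2} \approx -31.5$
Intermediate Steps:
$W{\left(X \right)} = - \frac{3}{4}$ ($W{\left(X \right)} = \left(- \frac{1}{8}\right) 6 = - \frac{3}{4}$)
$H = -12$ ($H = -9 - 3 = -12$)
$N = - \frac{3}{4} \approx -0.75$
$w{\left(T,z \right)} = -2 + z$ ($w{\left(T,z \right)} = 3 + \left(z - 5\right) = 3 + \left(-5 + z\right) = -2 + z$)
$w{\left(H,-4 \right)} \left(-7\right) N = \left(-2 - 4\right) \left(-7\right) \left(- \frac{3}{4}\right) = \left(-6\right) \left(-7\right) \left(- \frac{3}{4}\right) = 42 \left(- \frac{3}{4}\right) = - \frac{63}{2}$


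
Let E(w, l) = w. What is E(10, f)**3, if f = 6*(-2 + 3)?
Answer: 1000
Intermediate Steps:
f = 6 (f = 6*1 = 6)
E(10, f)**3 = 10**3 = 1000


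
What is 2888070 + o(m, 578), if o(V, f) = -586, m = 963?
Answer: 2887484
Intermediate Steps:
2888070 + o(m, 578) = 2888070 - 586 = 2887484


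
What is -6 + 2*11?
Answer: 16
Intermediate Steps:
-6 + 2*11 = -6 + 22 = 16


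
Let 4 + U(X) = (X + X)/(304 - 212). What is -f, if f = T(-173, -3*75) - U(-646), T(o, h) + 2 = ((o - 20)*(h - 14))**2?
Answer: -48937103336/23 ≈ -2.1277e+9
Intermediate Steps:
U(X) = -4 + X/46 (U(X) = -4 + (X + X)/(304 - 212) = -4 + (2*X)/92 = -4 + (2*X)*(1/92) = -4 + X/46)
T(o, h) = -2 + (-20 + o)**2*(-14 + h)**2 (T(o, h) = -2 + ((o - 20)*(h - 14))**2 = -2 + ((-20 + o)*(-14 + h))**2 = -2 + (-20 + o)**2*(-14 + h)**2)
f = 48937103336/23 (f = (-2 + (-20 - 173)**2*(-14 - 3*75)**2) - (-4 + (1/46)*(-646)) = (-2 + (-193)**2*(-14 - 225)**2) - (-4 - 323/23) = (-2 + 37249*(-239)**2) - 1*(-415/23) = (-2 + 37249*57121) + 415/23 = (-2 + 2127700129) + 415/23 = 2127700127 + 415/23 = 48937103336/23 ≈ 2.1277e+9)
-f = -1*48937103336/23 = -48937103336/23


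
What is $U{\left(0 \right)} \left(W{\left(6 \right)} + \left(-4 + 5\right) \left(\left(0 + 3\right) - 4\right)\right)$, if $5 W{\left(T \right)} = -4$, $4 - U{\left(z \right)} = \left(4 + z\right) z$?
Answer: $- \frac{36}{5} \approx -7.2$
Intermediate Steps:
$U{\left(z \right)} = 4 - z \left(4 + z\right)$ ($U{\left(z \right)} = 4 - \left(4 + z\right) z = 4 - z \left(4 + z\right)$)
$W{\left(T \right)} = - \frac{4}{5}$ ($W{\left(T \right)} = \frac{1}{5} \left(-4\right) = - \frac{4}{5}$)
$U{\left(0 \right)} \left(W{\left(6 \right)} + \left(-4 + 5\right) \left(\left(0 + 3\right) - 4\right)\right) = \left(4 - 0^{2} - 0\right) \left(- \frac{4}{5} + \left(-4 + 5\right) \left(\left(0 + 3\right) - 4\right)\right) = \left(4 - 0 + 0\right) \left(- \frac{4}{5} + 1 \left(3 - 4\right)\right) = \left(4 + 0 + 0\right) \left(- \frac{4}{5} + 1 \left(-1\right)\right) = 4 \left(- \frac{4}{5} - 1\right) = 4 \left(- \frac{9}{5}\right) = - \frac{36}{5}$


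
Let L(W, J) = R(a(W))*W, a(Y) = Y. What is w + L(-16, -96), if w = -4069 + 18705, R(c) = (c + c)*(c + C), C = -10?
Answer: 1324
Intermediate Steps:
R(c) = 2*c*(-10 + c) (R(c) = (c + c)*(c - 10) = (2*c)*(-10 + c) = 2*c*(-10 + c))
L(W, J) = 2*W²*(-10 + W) (L(W, J) = (2*W*(-10 + W))*W = 2*W²*(-10 + W))
w = 14636
w + L(-16, -96) = 14636 + 2*(-16)²*(-10 - 16) = 14636 + 2*256*(-26) = 14636 - 13312 = 1324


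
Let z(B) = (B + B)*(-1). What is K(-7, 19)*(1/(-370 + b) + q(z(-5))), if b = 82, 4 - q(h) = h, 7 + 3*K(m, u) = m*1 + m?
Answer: 12103/288 ≈ 42.024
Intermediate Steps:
K(m, u) = -7/3 + 2*m/3 (K(m, u) = -7/3 + (m*1 + m)/3 = -7/3 + (m + m)/3 = -7/3 + (2*m)/3 = -7/3 + 2*m/3)
z(B) = -2*B (z(B) = (2*B)*(-1) = -2*B)
q(h) = 4 - h
K(-7, 19)*(1/(-370 + b) + q(z(-5))) = (-7/3 + (⅔)*(-7))*(1/(-370 + 82) + (4 - (-2)*(-5))) = (-7/3 - 14/3)*(1/(-288) + (4 - 1*10)) = -7*(-1/288 + (4 - 10)) = -7*(-1/288 - 6) = -7*(-1729/288) = 12103/288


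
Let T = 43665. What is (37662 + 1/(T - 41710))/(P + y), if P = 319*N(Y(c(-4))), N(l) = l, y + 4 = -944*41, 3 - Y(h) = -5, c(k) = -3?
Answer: -73629211/70684980 ≈ -1.0417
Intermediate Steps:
Y(h) = 8 (Y(h) = 3 - 1*(-5) = 3 + 5 = 8)
y = -38708 (y = -4 - 944*41 = -4 - 38704 = -38708)
P = 2552 (P = 319*8 = 2552)
(37662 + 1/(T - 41710))/(P + y) = (37662 + 1/(43665 - 41710))/(2552 - 38708) = (37662 + 1/1955)/(-36156) = (37662 + 1/1955)*(-1/36156) = (73629211/1955)*(-1/36156) = -73629211/70684980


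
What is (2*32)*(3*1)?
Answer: 192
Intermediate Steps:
(2*32)*(3*1) = 64*3 = 192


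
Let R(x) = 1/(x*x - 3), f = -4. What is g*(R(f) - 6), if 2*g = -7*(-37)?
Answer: -19943/26 ≈ -767.04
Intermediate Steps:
g = 259/2 (g = (-7*(-37))/2 = (1/2)*259 = 259/2 ≈ 129.50)
R(x) = 1/(-3 + x**2) (R(x) = 1/(x**2 - 3) = 1/(-3 + x**2))
g*(R(f) - 6) = 259*(1/(-3 + (-4)**2) - 6)/2 = 259*(1/(-3 + 16) - 6)/2 = 259*(1/13 - 6)/2 = (259/2)*(-77/13) = -19943/26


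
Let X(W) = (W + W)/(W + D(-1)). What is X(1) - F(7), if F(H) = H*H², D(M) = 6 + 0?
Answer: -2399/7 ≈ -342.71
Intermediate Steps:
D(M) = 6
F(H) = H³
X(W) = 2*W/(6 + W) (X(W) = (W + W)/(W + 6) = (2*W)/(6 + W) = 2*W/(6 + W))
X(1) - F(7) = 2*1/(6 + 1) - 1*7³ = 2*1/7 - 1*343 = 2*1*(⅐) - 343 = 2/7 - 343 = -2399/7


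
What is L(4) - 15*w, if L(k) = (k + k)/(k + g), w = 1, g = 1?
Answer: -67/5 ≈ -13.400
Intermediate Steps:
L(k) = 2*k/(1 + k) (L(k) = (k + k)/(k + 1) = (2*k)/(1 + k) = 2*k/(1 + k))
L(4) - 15*w = 2*4/(1 + 4) - 15*1 = 2*4/5 - 15 = 2*4*(⅕) - 15 = 8/5 - 15 = -67/5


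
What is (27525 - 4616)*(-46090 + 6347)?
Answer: -910472387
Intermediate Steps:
(27525 - 4616)*(-46090 + 6347) = 22909*(-39743) = -910472387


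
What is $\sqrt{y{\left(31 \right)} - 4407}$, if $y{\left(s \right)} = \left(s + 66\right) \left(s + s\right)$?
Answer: $\sqrt{1607} \approx 40.087$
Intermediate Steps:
$y{\left(s \right)} = 2 s \left(66 + s\right)$ ($y{\left(s \right)} = \left(66 + s\right) 2 s = 2 s \left(66 + s\right)$)
$\sqrt{y{\left(31 \right)} - 4407} = \sqrt{2 \cdot 31 \left(66 + 31\right) - 4407} = \sqrt{2 \cdot 31 \cdot 97 - 4407} = \sqrt{6014 - 4407} = \sqrt{1607}$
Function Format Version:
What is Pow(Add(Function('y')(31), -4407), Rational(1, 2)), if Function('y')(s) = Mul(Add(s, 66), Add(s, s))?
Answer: Pow(1607, Rational(1, 2)) ≈ 40.087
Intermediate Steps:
Function('y')(s) = Mul(2, s, Add(66, s)) (Function('y')(s) = Mul(Add(66, s), Mul(2, s)) = Mul(2, s, Add(66, s)))
Pow(Add(Function('y')(31), -4407), Rational(1, 2)) = Pow(Add(Mul(2, 31, Add(66, 31)), -4407), Rational(1, 2)) = Pow(Add(Mul(2, 31, 97), -4407), Rational(1, 2)) = Pow(Add(6014, -4407), Rational(1, 2)) = Pow(1607, Rational(1, 2))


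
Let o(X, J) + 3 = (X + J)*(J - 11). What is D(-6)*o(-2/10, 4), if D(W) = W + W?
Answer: 1776/5 ≈ 355.20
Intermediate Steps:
D(W) = 2*W
o(X, J) = -3 + (-11 + J)*(J + X) (o(X, J) = -3 + (X + J)*(J - 11) = -3 + (J + X)*(-11 + J) = -3 + (-11 + J)*(J + X))
D(-6)*o(-2/10, 4) = (2*(-6))*(-3 + 4**2 - 11*4 - (-22)/10 + 4*(-2/10)) = -12*(-3 + 16 - 44 - (-22)/10 + 4*(-2*1/10)) = -12*(-3 + 16 - 44 - 11*(-1/5) + 4*(-1/5)) = -12*(-3 + 16 - 44 + 11/5 - 4/5) = -12*(-148/5) = 1776/5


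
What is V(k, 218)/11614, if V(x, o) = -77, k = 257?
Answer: -77/11614 ≈ -0.0066299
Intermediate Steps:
V(k, 218)/11614 = -77/11614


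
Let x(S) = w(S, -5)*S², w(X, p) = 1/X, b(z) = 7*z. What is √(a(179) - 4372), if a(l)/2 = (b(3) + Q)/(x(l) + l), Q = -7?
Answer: I*√140080746/179 ≈ 66.12*I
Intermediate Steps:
x(S) = S (x(S) = S²/S = S)
a(l) = 14/l (a(l) = 2*((7*3 - 7)/(l + l)) = 2*((21 - 7)/((2*l))) = 2*(14*(1/(2*l))) = 2*(7/l) = 14/l)
√(a(179) - 4372) = √(14/179 - 4372) = √(-782574/179) = I*√140080746/179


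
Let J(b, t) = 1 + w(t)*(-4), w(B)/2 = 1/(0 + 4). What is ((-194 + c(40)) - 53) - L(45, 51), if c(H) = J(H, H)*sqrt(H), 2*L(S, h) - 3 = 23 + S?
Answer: -565/2 - 2*sqrt(10) ≈ -288.82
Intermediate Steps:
w(B) = 1/2 (w(B) = 2/(0 + 4) = 2/4 = 2*(1/4) = 1/2)
L(S, h) = 13 + S/2 (L(S, h) = 3/2 + (23 + S)/2 = 3/2 + (23/2 + S/2) = 13 + S/2)
J(b, t) = -1 (J(b, t) = 1 + (1/2)*(-4) = 1 - 2 = -1)
c(H) = -sqrt(H)
((-194 + c(40)) - 53) - L(45, 51) = ((-194 - sqrt(40)) - 53) - (13 + (1/2)*45) = ((-194 - 2*sqrt(10)) - 53) - (13 + 45/2) = ((-194 - 2*sqrt(10)) - 53) - 1*71/2 = (-247 - 2*sqrt(10)) - 71/2 = -565/2 - 2*sqrt(10)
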